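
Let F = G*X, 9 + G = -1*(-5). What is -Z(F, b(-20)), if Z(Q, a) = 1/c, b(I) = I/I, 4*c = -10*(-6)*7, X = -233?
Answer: -1/105 ≈ -0.0095238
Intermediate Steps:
G = -4 (G = -9 - 1*(-5) = -9 + 5 = -4)
c = 105 (c = (-10*(-6)*7)/4 = (60*7)/4 = (¼)*420 = 105)
b(I) = 1
F = 932 (F = -4*(-233) = 932)
Z(Q, a) = 1/105
-Z(F, b(-20)) = -1*1/105 = -1/105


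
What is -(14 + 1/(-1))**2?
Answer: -169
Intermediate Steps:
-(14 + 1/(-1))**2 = -(14 - 1)**2 = -1*13**2 = -1*169 = -169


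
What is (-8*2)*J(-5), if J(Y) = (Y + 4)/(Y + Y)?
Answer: -8/5 ≈ -1.6000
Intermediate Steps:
J(Y) = (4 + Y)/(2*Y) (J(Y) = (4 + Y)/((2*Y)) = (4 + Y)*(1/(2*Y)) = (4 + Y)/(2*Y))
(-8*2)*J(-5) = (-8*2)*((½)*(4 - 5)/(-5)) = -8*(-1)*(-1)/5 = -16*⅒ = -8/5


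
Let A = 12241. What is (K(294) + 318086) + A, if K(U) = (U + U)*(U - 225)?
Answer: 370899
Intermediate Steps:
K(U) = 2*U*(-225 + U) (K(U) = (2*U)*(-225 + U) = 2*U*(-225 + U))
(K(294) + 318086) + A = (2*294*(-225 + 294) + 318086) + 12241 = (2*294*69 + 318086) + 12241 = (40572 + 318086) + 12241 = 358658 + 12241 = 370899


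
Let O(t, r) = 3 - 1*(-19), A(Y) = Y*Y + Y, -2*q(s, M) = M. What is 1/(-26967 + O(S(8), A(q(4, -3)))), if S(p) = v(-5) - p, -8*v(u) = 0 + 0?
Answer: -1/26945 ≈ -3.7113e-5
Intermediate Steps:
v(u) = 0 (v(u) = -(0 + 0)/8 = -1/8*0 = 0)
q(s, M) = -M/2
A(Y) = Y + Y**2 (A(Y) = Y**2 + Y = Y + Y**2)
S(p) = -p (S(p) = 0 - p = -p)
O(t, r) = 22 (O(t, r) = 3 + 19 = 22)
1/(-26967 + O(S(8), A(q(4, -3)))) = 1/(-26967 + 22) = 1/(-26945) = -1/26945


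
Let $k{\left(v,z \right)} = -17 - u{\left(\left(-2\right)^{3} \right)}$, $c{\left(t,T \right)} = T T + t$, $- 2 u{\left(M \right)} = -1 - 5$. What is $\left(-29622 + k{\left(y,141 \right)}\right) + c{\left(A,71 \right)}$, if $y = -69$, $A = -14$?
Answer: $-24615$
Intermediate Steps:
$u{\left(M \right)} = 3$ ($u{\left(M \right)} = - \frac{-1 - 5}{2} = \left(- \frac{1}{2}\right) \left(-6\right) = 3$)
$c{\left(t,T \right)} = t + T^{2}$ ($c{\left(t,T \right)} = T^{2} + t = t + T^{2}$)
$k{\left(v,z \right)} = -20$ ($k{\left(v,z \right)} = -17 - 3 = -20$)
$\left(-29622 + k{\left(y,141 \right)}\right) + c{\left(A,71 \right)} = \left(-29622 - 20\right) - \left(14 - 71^{2}\right) = -29642 + \left(-14 + 5041\right) = -29642 + 5027 = -24615$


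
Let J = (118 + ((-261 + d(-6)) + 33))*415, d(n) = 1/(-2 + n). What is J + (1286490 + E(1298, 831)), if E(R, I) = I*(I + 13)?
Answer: 15537217/8 ≈ 1.9422e+6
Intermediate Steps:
E(R, I) = I*(13 + I)
J = -365615/8 (J = (118 + ((-261 + 1/(-2 - 6)) + 33))*415 = (118 + ((-261 + 1/(-8)) + 33))*415 = (118 + ((-261 - 1/8) + 33))*415 = (118 + (-2089/8 + 33))*415 = (118 - 1825/8)*415 = -881/8*415 = -365615/8 ≈ -45702.)
J + (1286490 + E(1298, 831)) = -365615/8 + (1286490 + 831*(13 + 831)) = -365615/8 + (1286490 + 831*844) = -365615/8 + (1286490 + 701364) = -365615/8 + 1987854 = 15537217/8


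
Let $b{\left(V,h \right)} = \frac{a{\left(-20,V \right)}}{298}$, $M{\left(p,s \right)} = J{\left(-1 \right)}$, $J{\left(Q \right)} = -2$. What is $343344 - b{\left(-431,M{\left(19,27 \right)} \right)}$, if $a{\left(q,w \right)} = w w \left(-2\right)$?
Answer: $\frac{51344017}{149} \approx 3.4459 \cdot 10^{5}$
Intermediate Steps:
$a{\left(q,w \right)} = - 2 w^{2}$ ($a{\left(q,w \right)} = w^{2} \left(-2\right) = - 2 w^{2}$)
$M{\left(p,s \right)} = -2$
$b{\left(V,h \right)} = - \frac{V^{2}}{149}$ ($b{\left(V,h \right)} = \frac{\left(-2\right) V^{2}}{298} = - 2 V^{2} \cdot \frac{1}{298} = - \frac{V^{2}}{149}$)
$343344 - b{\left(-431,M{\left(19,27 \right)} \right)} = 343344 - - \frac{\left(-431\right)^{2}}{149} = 343344 - \left(- \frac{1}{149}\right) 185761 = 343344 - - \frac{185761}{149} = 343344 + \frac{185761}{149} = \frac{51344017}{149}$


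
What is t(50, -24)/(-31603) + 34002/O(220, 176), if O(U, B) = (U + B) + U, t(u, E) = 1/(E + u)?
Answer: 634970335/11503492 ≈ 55.198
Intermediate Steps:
O(U, B) = B + 2*U (O(U, B) = (B + U) + U = B + 2*U)
t(50, -24)/(-31603) + 34002/O(220, 176) = 1/((-24 + 50)*(-31603)) + 34002/(176 + 2*220) = -1/31603/26 + 34002/(176 + 440) = (1/26)*(-1/31603) + 34002/616 = -1/821678 + 34002*(1/616) = -1/821678 + 17001/308 = 634970335/11503492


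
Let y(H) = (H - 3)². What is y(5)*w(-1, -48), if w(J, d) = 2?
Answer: 8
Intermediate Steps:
y(H) = (-3 + H)²
y(5)*w(-1, -48) = (-3 + 5)²*2 = 2²*2 = 4*2 = 8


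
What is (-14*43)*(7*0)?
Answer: 0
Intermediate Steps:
(-14*43)*(7*0) = -602*0 = 0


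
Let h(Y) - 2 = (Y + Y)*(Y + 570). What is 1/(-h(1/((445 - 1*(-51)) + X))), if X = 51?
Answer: -299209/1222000 ≈ -0.24485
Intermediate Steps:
h(Y) = 2 + 2*Y*(570 + Y) (h(Y) = 2 + (Y + Y)*(Y + 570) = 2 + (2*Y)*(570 + Y) = 2 + 2*Y*(570 + Y))
1/(-h(1/((445 - 1*(-51)) + X))) = 1/(-(2 + 2*(1/((445 - 1*(-51)) + 51))² + 1140/((445 - 1*(-51)) + 51))) = 1/(-(2 + 2*(1/((445 + 51) + 51))² + 1140/((445 + 51) + 51))) = 1/(-(2 + 2*(1/(496 + 51))² + 1140/(496 + 51))) = 1/(-(2 + 2*(1/547)² + 1140/547)) = 1/(-(2 + 2*(1/547)² + 1140*(1/547))) = 1/(-(2 + 2*(1/299209) + 1140/547)) = 1/(-(2 + 2/299209 + 1140/547)) = 1/(-1*1222000/299209) = 1/(-1222000/299209) = -299209/1222000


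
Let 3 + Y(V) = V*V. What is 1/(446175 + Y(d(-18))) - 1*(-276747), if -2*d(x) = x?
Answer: 123499178992/446253 ≈ 2.7675e+5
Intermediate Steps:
d(x) = -x/2
Y(V) = -3 + V² (Y(V) = -3 + V*V = -3 + V²)
1/(446175 + Y(d(-18))) - 1*(-276747) = 1/(446175 + (-3 + (-½*(-18))²)) - 1*(-276747) = 1/(446175 + (-3 + 9²)) + 276747 = 1/(446175 + (-3 + 81)) + 276747 = 1/(446175 + 78) + 276747 = 1/446253 + 276747 = 123499178992/446253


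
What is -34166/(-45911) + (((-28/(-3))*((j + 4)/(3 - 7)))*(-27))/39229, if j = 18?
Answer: 1403930660/1801042619 ≈ 0.77951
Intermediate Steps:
-34166/(-45911) + (((-28/(-3))*((j + 4)/(3 - 7)))*(-27))/39229 = -34166/(-45911) + (((-28/(-3))*((18 + 4)/(3 - 7)))*(-27))/39229 = -34166*(-1/45911) + (((-28*(-⅓))*(22/(-4)))*(-27))*(1/39229) = 34166/45911 + ((28*(22*(-¼))/3)*(-27))*(1/39229) = 34166/45911 + (((28/3)*(-11/2))*(-27))*(1/39229) = 34166/45911 - 154/3*(-27)*(1/39229) = 34166/45911 + 1386*(1/39229) = 34166/45911 + 1386/39229 = 1403930660/1801042619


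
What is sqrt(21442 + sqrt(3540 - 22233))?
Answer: sqrt(21442 + 3*I*sqrt(2077)) ≈ 146.43 + 0.4668*I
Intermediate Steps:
sqrt(21442 + sqrt(3540 - 22233)) = sqrt(21442 + sqrt(-18693)) = sqrt(21442 + 3*I*sqrt(2077))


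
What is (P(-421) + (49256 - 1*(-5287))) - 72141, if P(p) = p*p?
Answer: 159643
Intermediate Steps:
P(p) = p**2
(P(-421) + (49256 - 1*(-5287))) - 72141 = ((-421)**2 + (49256 - 1*(-5287))) - 72141 = (177241 + (49256 + 5287)) - 72141 = (177241 + 54543) - 72141 = 231784 - 72141 = 159643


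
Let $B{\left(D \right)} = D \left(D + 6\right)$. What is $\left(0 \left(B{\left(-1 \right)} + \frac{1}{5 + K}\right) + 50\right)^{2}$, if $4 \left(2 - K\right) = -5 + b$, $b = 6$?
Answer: $2500$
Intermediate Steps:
$B{\left(D \right)} = D \left(6 + D\right)$
$K = \frac{7}{4}$ ($K = 2 - \frac{-5 + 6}{4} = 2 - \frac{1}{4} = \frac{7}{4} \approx 1.75$)
$\left(0 \left(B{\left(-1 \right)} + \frac{1}{5 + K}\right) + 50\right)^{2} = \left(0 \left(- (6 - 1) + \frac{1}{5 + \frac{7}{4}}\right) + 50\right)^{2} = \left(0 \left(\left(-1\right) 5 + \frac{1}{\frac{27}{4}}\right) + 50\right)^{2} = \left(0 \left(-5 + \frac{4}{27}\right) + 50\right)^{2} = \left(0 \left(- \frac{131}{27}\right) + 50\right)^{2} = \left(0 + 50\right)^{2} = 50^{2} = 2500$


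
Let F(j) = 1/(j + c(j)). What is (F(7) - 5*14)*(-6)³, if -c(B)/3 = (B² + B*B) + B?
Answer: 1164294/77 ≈ 15121.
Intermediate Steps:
c(B) = -6*B² - 3*B (c(B) = -3*((B² + B*B) + B) = -3*((B² + B²) + B) = -3*(2*B² + B) = -3*(B + 2*B²) = -6*B² - 3*B)
F(j) = 1/(j - 3*j*(1 + 2*j))
(F(7) - 5*14)*(-6)³ = (-½/(7*(1 + 3*7)) - 5*14)*(-6)³ = (-½*⅐/(1 + 21) - 70)*(-216) = (-½*⅐/22 - 70)*(-216) = (-½*⅐*1/22 - 70)*(-216) = (-1/308 - 70)*(-216) = -21561/308*(-216) = 1164294/77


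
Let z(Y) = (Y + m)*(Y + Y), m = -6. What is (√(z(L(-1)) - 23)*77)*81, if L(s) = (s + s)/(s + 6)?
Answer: 6237*I*√447/5 ≈ 26373.0*I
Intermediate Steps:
L(s) = 2*s/(6 + s) (L(s) = (2*s)/(6 + s) = 2*s/(6 + s))
z(Y) = 2*Y*(-6 + Y) (z(Y) = (Y - 6)*(Y + Y) = (-6 + Y)*(2*Y) = 2*Y*(-6 + Y))
(√(z(L(-1)) - 23)*77)*81 = (√(2*(2*(-1)/(6 - 1))*(-6 + 2*(-1)/(6 - 1)) - 23)*77)*81 = (√(2*(2*(-1)/5)*(-6 + 2*(-1)/5) - 23)*77)*81 = (√(2*(2*(-1)*(⅕))*(-6 + 2*(-1)*(⅕)) - 23)*77)*81 = (√(2*(-⅖)*(-6 - ⅖) - 23)*77)*81 = (√(2*(-⅖)*(-32/5) - 23)*77)*81 = (√(128/25 - 23)*77)*81 = (√(-447/25)*77)*81 = ((I*√447/5)*77)*81 = (77*I*√447/5)*81 = 6237*I*√447/5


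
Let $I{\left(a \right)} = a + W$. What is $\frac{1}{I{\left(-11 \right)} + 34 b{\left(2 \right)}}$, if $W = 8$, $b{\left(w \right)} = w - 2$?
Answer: $- \frac{1}{3} \approx -0.33333$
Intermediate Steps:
$b{\left(w \right)} = -2 + w$
$I{\left(a \right)} = 8 + a$ ($I{\left(a \right)} = a + 8 = 8 + a$)
$\frac{1}{I{\left(-11 \right)} + 34 b{\left(2 \right)}} = \frac{1}{\left(8 - 11\right) + 34 \left(-2 + 2\right)} = \frac{1}{-3 + 34 \cdot 0} = \frac{1}{-3 + 0} = \frac{1}{-3} = - \frac{1}{3}$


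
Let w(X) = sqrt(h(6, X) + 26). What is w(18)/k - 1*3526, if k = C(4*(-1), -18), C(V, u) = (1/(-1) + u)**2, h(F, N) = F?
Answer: -3526 + 4*sqrt(2)/361 ≈ -3526.0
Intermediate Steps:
C(V, u) = (-1 + u)**2
k = 361 (k = (-1 - 18)**2 = (-19)**2 = 361)
w(X) = 4*sqrt(2) (w(X) = sqrt(6 + 26) = sqrt(32) = 4*sqrt(2))
w(18)/k - 1*3526 = (4*sqrt(2))/361 - 1*3526 = (4*sqrt(2))*(1/361) - 3526 = 4*sqrt(2)/361 - 3526 = -3526 + 4*sqrt(2)/361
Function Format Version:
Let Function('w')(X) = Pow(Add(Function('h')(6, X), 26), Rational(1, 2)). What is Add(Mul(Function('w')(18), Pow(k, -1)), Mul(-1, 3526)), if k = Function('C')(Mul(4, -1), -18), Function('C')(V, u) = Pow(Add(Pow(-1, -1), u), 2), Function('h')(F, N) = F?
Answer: Add(-3526, Mul(Rational(4, 361), Pow(2, Rational(1, 2)))) ≈ -3526.0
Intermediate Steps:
Function('C')(V, u) = Pow(Add(-1, u), 2)
k = 361 (k = Pow(Add(-1, -18), 2) = Pow(-19, 2) = 361)
Function('w')(X) = Mul(4, Pow(2, Rational(1, 2))) (Function('w')(X) = Pow(Add(6, 26), Rational(1, 2)) = Pow(32, Rational(1, 2)) = Mul(4, Pow(2, Rational(1, 2))))
Add(Mul(Function('w')(18), Pow(k, -1)), Mul(-1, 3526)) = Add(Mul(Mul(4, Pow(2, Rational(1, 2))), Pow(361, -1)), Mul(-1, 3526)) = Add(Mul(Mul(4, Pow(2, Rational(1, 2))), Rational(1, 361)), -3526) = Add(Mul(Rational(4, 361), Pow(2, Rational(1, 2))), -3526) = Add(-3526, Mul(Rational(4, 361), Pow(2, Rational(1, 2))))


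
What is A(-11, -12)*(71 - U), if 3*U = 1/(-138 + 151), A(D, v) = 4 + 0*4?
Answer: 11072/39 ≈ 283.90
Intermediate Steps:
A(D, v) = 4 (A(D, v) = 4 + 0 = 4)
U = 1/39 (U = 1/(3*(-138 + 151)) = (⅓)/13 = (⅓)*(1/13) = 1/39 ≈ 0.025641)
A(-11, -12)*(71 - U) = 4*(71 - 1*1/39) = 4*(71 - 1/39) = 4*(2768/39) = 11072/39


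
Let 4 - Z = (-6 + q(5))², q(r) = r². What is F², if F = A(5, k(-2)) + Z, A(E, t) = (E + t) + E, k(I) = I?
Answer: 121801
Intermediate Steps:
A(E, t) = t + 2*E
Z = -357 (Z = 4 - (-6 + 5²)² = 4 - (-6 + 25)² = 4 - 1*19² = 4 - 1*361 = 4 - 361 = -357)
F = -349 (F = (-2 + 2*5) - 357 = (-2 + 10) - 357 = 8 - 357 = -349)
F² = (-349)² = 121801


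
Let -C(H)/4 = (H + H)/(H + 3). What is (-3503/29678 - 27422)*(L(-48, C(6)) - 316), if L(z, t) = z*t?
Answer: 24415008570/14839 ≈ 1.6453e+6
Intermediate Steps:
C(H) = -8*H/(3 + H) (C(H) = -4*(H + H)/(H + 3) = -4*2*H/(3 + H) = -8*H/(3 + H))
L(z, t) = t*z
(-3503/29678 - 27422)*(L(-48, C(6)) - 316) = (-3503/29678 - 27422)*(-8*6/(3 + 6)*(-48) - 316) = (-3503*1/29678 - 27422)*(-8*6/9*(-48) - 316) = (-3503/29678 - 27422)*(-8*6*⅑*(-48) - 316) = -813833619*(-16/3*(-48) - 316)/29678 = -813833619*(256 - 316)/29678 = -813833619/29678*(-60) = 24415008570/14839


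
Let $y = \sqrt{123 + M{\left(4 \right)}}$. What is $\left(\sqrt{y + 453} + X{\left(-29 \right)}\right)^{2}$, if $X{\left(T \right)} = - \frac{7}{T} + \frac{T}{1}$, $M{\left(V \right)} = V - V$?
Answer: $\frac{\left(-834 + 29 \sqrt{453 + \sqrt{123}}\right)^{2}}{841} \approx 52.069$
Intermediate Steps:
$M{\left(V \right)} = 0$
$y = \sqrt{123}$ ($y = \sqrt{123 + 0} = \sqrt{123} \approx 11.091$)
$X{\left(T \right)} = T - \frac{7}{T}$ ($X{\left(T \right)} = - \frac{7}{T} + T 1 = - \frac{7}{T} + T = T - \frac{7}{T}$)
$\left(\sqrt{y + 453} + X{\left(-29 \right)}\right)^{2} = \left(\sqrt{\sqrt{123} + 453} - \left(29 + \frac{7}{-29}\right)\right)^{2} = \left(\sqrt{453 + \sqrt{123}} - \frac{834}{29}\right)^{2} = \left(- \frac{834}{29} + \sqrt{453 + \sqrt{123}}\right)^{2}$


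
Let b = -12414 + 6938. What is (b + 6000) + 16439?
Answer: 16963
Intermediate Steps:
b = -5476
(b + 6000) + 16439 = (-5476 + 6000) + 16439 = 524 + 16439 = 16963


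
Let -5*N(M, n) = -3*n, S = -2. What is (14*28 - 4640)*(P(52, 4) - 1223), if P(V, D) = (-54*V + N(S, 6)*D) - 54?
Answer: 86459544/5 ≈ 1.7292e+7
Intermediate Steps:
N(M, n) = 3*n/5 (N(M, n) = -(-3)*n/5 = 3*n/5)
P(V, D) = -54 - 54*V + 18*D/5 (P(V, D) = (-54*V + ((⅗)*6)*D) - 54 = (-54*V + 18*D/5) - 54 = -54 - 54*V + 18*D/5)
(14*28 - 4640)*(P(52, 4) - 1223) = (14*28 - 4640)*((-54 - 54*52 + (18/5)*4) - 1223) = (392 - 4640)*((-54 - 2808 + 72/5) - 1223) = -4248*(-14238/5 - 1223) = -4248*(-20353/5) = 86459544/5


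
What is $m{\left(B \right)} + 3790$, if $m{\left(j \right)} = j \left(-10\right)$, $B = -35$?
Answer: $4140$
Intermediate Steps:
$m{\left(j \right)} = - 10 j$
$m{\left(B \right)} + 3790 = \left(-10\right) \left(-35\right) + 3790 = 350 + 3790 = 4140$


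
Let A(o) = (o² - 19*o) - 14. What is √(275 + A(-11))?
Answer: √591 ≈ 24.310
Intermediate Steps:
A(o) = -14 + o² - 19*o
√(275 + A(-11)) = √(275 + (-14 + (-11)² - 19*(-11))) = √(275 + (-14 + 121 + 209)) = √(275 + 316) = √591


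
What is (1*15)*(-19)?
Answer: -285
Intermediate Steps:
(1*15)*(-19) = 15*(-19) = -285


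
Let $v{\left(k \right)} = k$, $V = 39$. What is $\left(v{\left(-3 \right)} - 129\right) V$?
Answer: $-5148$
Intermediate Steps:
$\left(v{\left(-3 \right)} - 129\right) V = \left(-3 - 129\right) 39 = \left(-132\right) 39 = -5148$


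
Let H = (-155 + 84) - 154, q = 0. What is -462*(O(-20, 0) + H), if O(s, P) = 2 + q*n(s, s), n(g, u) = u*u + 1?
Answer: 103026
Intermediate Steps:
n(g, u) = 1 + u² (n(g, u) = u² + 1 = 1 + u²)
O(s, P) = 2 (O(s, P) = 2 + 0*(1 + s²) = 2 + 0 = 2)
H = -225 (H = -71 - 154 = -225)
-462*(O(-20, 0) + H) = -462*(2 - 225) = -462*(-223) = 103026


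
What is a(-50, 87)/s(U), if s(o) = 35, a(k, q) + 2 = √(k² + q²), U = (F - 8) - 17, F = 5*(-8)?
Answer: -2/35 + √10069/35 ≈ 2.8098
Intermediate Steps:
F = -40
U = -65 (U = (-40 - 8) - 17 = -48 - 17 = -65)
a(k, q) = -2 + √(k² + q²)
a(-50, 87)/s(U) = (-2 + √((-50)² + 87²))/35 = (-2 + √(2500 + 7569))*(1/35) = (-2 + √10069)*(1/35) = -2/35 + √10069/35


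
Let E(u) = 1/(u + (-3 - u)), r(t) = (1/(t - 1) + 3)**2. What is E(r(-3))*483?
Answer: -161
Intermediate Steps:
r(t) = (3 + 1/(-1 + t))**2 (r(t) = (1/(-1 + t) + 3)**2 = (3 + 1/(-1 + t))**2)
E(u) = -1/3 (E(u) = 1/(-3) = -1/3)
E(r(-3))*483 = -1/3*483 = -161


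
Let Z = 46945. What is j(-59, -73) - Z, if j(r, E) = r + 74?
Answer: -46930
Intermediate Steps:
j(r, E) = 74 + r
j(-59, -73) - Z = (74 - 59) - 1*46945 = 15 - 46945 = -46930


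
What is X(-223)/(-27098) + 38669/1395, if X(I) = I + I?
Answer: 524237366/18900855 ≈ 27.736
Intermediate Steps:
X(I) = 2*I
X(-223)/(-27098) + 38669/1395 = (2*(-223))/(-27098) + 38669/1395 = -446*(-1/27098) + 38669*(1/1395) = 223/13549 + 38669/1395 = 524237366/18900855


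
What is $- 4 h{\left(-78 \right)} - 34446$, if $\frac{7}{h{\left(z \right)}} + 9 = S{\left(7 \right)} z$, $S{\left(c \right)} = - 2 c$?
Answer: $- \frac{37305046}{1083} \approx -34446.0$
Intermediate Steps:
$h{\left(z \right)} = \frac{7}{-9 - 14 z}$ ($h{\left(z \right)} = \frac{7}{-9 + \left(-2\right) 7 z} = \frac{7}{-9 - 14 z}$)
$- 4 h{\left(-78 \right)} - 34446 = - 4 \left(- \frac{7}{9 + 14 \left(-78\right)}\right) - 34446 = - 4 \left(- \frac{7}{9 - 1092}\right) - 34446 = - 4 \left(- \frac{7}{-1083}\right) - 34446 = - 4 \left(\left(-7\right) \left(- \frac{1}{1083}\right)\right) - 34446 = \left(-4\right) \frac{7}{1083} - 34446 = - \frac{28}{1083} - 34446 = - \frac{37305046}{1083}$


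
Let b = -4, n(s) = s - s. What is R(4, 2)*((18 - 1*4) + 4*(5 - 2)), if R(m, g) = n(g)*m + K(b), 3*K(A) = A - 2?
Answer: -52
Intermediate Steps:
n(s) = 0
K(A) = -⅔ + A/3 (K(A) = (A - 2)/3 = (-2 + A)/3 = -⅔ + A/3)
R(m, g) = -2 (R(m, g) = 0*m + (-⅔ + (⅓)*(-4)) = 0 + (-⅔ - 4/3) = 0 - 2 = -2)
R(4, 2)*((18 - 1*4) + 4*(5 - 2)) = -2*((18 - 1*4) + 4*(5 - 2)) = -2*((18 - 4) + 4*3) = -2*(14 + 12) = -2*26 = -52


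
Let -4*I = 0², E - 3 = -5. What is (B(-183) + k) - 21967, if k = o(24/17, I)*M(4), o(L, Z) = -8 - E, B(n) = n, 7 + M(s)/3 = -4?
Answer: -21952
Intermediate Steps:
M(s) = -33 (M(s) = -21 + 3*(-4) = -21 - 12 = -33)
E = -2 (E = 3 - 5 = -2)
I = 0 (I = -¼*0² = -¼*0 = 0)
o(L, Z) = -6 (o(L, Z) = -8 - 1*(-2) = -8 + 2 = -6)
k = 198 (k = -6*(-33) = 198)
(B(-183) + k) - 21967 = (-183 + 198) - 21967 = 15 - 21967 = -21952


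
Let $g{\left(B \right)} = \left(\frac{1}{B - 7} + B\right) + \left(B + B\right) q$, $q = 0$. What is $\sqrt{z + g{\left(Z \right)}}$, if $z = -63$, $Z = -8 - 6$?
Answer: $\frac{i \sqrt{33978}}{21} \approx 8.7777 i$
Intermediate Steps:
$Z = -14$ ($Z = -8 - 6 = -14$)
$g{\left(B \right)} = B + \frac{1}{-7 + B}$ ($g{\left(B \right)} = \left(\frac{1}{B - 7} + B\right) + \left(B + B\right) 0 = \left(\frac{1}{-7 + B} + B\right) + 2 B 0 = \left(B + \frac{1}{-7 + B}\right) + 0 = B + \frac{1}{-7 + B}$)
$\sqrt{z + g{\left(Z \right)}} = \sqrt{-63 + \frac{1 + \left(-14\right)^{2} - -98}{-7 - 14}} = \sqrt{-63 + \frac{1 + 196 + 98}{-21}} = \sqrt{-63 - \frac{295}{21}} = \sqrt{- \frac{1618}{21}} = \frac{i \sqrt{33978}}{21}$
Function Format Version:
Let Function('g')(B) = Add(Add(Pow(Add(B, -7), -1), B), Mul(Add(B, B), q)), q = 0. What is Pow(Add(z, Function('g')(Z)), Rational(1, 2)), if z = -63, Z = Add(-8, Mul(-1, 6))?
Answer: Mul(Rational(1, 21), I, Pow(33978, Rational(1, 2))) ≈ Mul(8.7777, I)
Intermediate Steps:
Z = -14 (Z = Add(-8, -6) = -14)
Function('g')(B) = Add(B, Pow(Add(-7, B), -1)) (Function('g')(B) = Add(Add(Pow(Add(B, -7), -1), B), Mul(Add(B, B), 0)) = Add(Add(Pow(Add(-7, B), -1), B), Mul(Mul(2, B), 0)) = Add(Add(B, Pow(Add(-7, B), -1)), 0) = Add(B, Pow(Add(-7, B), -1)))
Pow(Add(z, Function('g')(Z)), Rational(1, 2)) = Pow(Add(-63, Mul(Pow(Add(-7, -14), -1), Add(1, Pow(-14, 2), Mul(-7, -14)))), Rational(1, 2)) = Pow(Add(-63, Mul(Pow(-21, -1), Add(1, 196, 98))), Rational(1, 2)) = Pow(Add(-63, Mul(Rational(-1, 21), 295)), Rational(1, 2)) = Pow(Add(-63, Rational(-295, 21)), Rational(1, 2)) = Pow(Rational(-1618, 21), Rational(1, 2)) = Mul(Rational(1, 21), I, Pow(33978, Rational(1, 2)))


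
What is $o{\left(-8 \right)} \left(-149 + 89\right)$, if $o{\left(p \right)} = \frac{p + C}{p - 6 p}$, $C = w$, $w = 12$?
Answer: $-6$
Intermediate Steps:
$C = 12$
$o{\left(p \right)} = - \frac{12 + p}{5 p}$ ($o{\left(p \right)} = \frac{p + 12}{p - 6 p} = \frac{12 + p}{\left(-5\right) p} = \left(12 + p\right) \left(- \frac{1}{5 p}\right) = - \frac{12 + p}{5 p}$)
$o{\left(-8 \right)} \left(-149 + 89\right) = \frac{-12 - -8}{5 \left(-8\right)} \left(-149 + 89\right) = \frac{1}{5} \left(- \frac{1}{8}\right) \left(-12 + 8\right) \left(-60\right) = \frac{1}{5} \left(- \frac{1}{8}\right) \left(-4\right) \left(-60\right) = \frac{1}{10} \left(-60\right) = -6$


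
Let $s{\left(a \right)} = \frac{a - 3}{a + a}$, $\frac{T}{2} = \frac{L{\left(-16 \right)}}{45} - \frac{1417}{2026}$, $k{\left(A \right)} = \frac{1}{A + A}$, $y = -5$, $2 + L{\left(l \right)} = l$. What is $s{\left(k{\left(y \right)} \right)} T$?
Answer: $- \frac{345247}{10130} \approx -34.082$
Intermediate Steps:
$L{\left(l \right)} = -2 + l$
$k{\left(A \right)} = \frac{1}{2 A}$
$T = - \frac{11137}{5065}$ ($T = 2 \left(\frac{-2 - 16}{45} - \frac{1417}{2026}\right) = 2 \left(\left(-18\right) \frac{1}{45} - \frac{1417}{2026}\right) = 2 \left(- \frac{2}{5} - \frac{1417}{2026}\right) = 2 \left(- \frac{11137}{10130}\right) = - \frac{11137}{5065} \approx -2.1988$)
$s{\left(a \right)} = \frac{-3 + a}{2 a}$
$s{\left(k{\left(y \right)} \right)} T = \frac{-3 + \frac{1}{2 \left(-5\right)}}{2 \frac{1}{2 \left(-5\right)}} \left(- \frac{11137}{5065}\right) = \frac{-3 + \frac{1}{2} \left(- \frac{1}{5}\right)}{2 \cdot \frac{1}{2} \left(- \frac{1}{5}\right)} \left(- \frac{11137}{5065}\right) = \frac{-3 - \frac{1}{10}}{2 \left(- \frac{1}{10}\right)} \left(- \frac{11137}{5065}\right) = \frac{1}{2} \left(-10\right) \left(- \frac{31}{10}\right) \left(- \frac{11137}{5065}\right) = \frac{31}{2} \left(- \frac{11137}{5065}\right) = - \frac{345247}{10130}$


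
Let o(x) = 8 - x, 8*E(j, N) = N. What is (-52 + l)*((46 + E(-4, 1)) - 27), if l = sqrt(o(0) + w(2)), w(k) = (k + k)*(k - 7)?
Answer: -1989/2 + 153*I*sqrt(3)/4 ≈ -994.5 + 66.251*I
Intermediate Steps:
w(k) = 2*k*(-7 + k) (w(k) = (2*k)*(-7 + k) = 2*k*(-7 + k))
E(j, N) = N/8
l = 2*I*sqrt(3) (l = sqrt((8 - 1*0) + 2*2*(-7 + 2)) = sqrt((8 + 0) + 2*2*(-5)) = sqrt(8 - 20) = sqrt(-12) = 2*I*sqrt(3) ≈ 3.4641*I)
(-52 + l)*((46 + E(-4, 1)) - 27) = (-52 + 2*I*sqrt(3))*((46 + (1/8)*1) - 27) = (-52 + 2*I*sqrt(3))*((46 + 1/8) - 27) = (-52 + 2*I*sqrt(3))*(369/8 - 27) = (-52 + 2*I*sqrt(3))*(153/8) = -1989/2 + 153*I*sqrt(3)/4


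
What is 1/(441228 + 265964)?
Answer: 1/707192 ≈ 1.4140e-6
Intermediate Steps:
1/(441228 + 265964) = 1/707192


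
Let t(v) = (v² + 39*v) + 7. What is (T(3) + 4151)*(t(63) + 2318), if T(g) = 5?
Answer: 36369156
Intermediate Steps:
t(v) = 7 + v² + 39*v
(T(3) + 4151)*(t(63) + 2318) = (5 + 4151)*((7 + 63² + 39*63) + 2318) = 4156*((7 + 3969 + 2457) + 2318) = 4156*(6433 + 2318) = 4156*8751 = 36369156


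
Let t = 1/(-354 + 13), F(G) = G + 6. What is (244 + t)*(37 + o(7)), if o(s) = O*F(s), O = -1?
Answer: 1996872/341 ≈ 5855.9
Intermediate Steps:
F(G) = 6 + G
o(s) = -6 - s (o(s) = -(6 + s) = -6 - s)
t = -1/341 (t = 1/(-341) = -1/341 ≈ -0.0029326)
(244 + t)*(37 + o(7)) = (244 - 1/341)*(37 + (-6 - 1*7)) = 83203*(37 + (-6 - 7))/341 = 83203*(37 - 13)/341 = (83203/341)*24 = 1996872/341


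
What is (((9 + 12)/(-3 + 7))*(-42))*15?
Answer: -6615/2 ≈ -3307.5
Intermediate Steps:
(((9 + 12)/(-3 + 7))*(-42))*15 = ((21/4)*(-42))*15 = -441/2*15 = -6615/2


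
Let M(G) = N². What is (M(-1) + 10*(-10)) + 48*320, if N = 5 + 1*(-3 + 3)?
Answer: 15285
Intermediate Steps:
N = 5 (N = 5 + 1*0 = 5 + 0 = 5)
M(G) = 25 (M(G) = 5² = 25)
(M(-1) + 10*(-10)) + 48*320 = (25 + 10*(-10)) + 48*320 = (25 - 100) + 15360 = -75 + 15360 = 15285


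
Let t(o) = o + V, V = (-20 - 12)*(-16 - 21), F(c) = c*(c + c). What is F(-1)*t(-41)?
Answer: 2286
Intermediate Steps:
F(c) = 2*c² (F(c) = c*(2*c) = 2*c²)
V = 1184 (V = -32*(-37) = 1184)
t(o) = 1184 + o (t(o) = o + 1184 = 1184 + o)
F(-1)*t(-41) = (2*(-1)²)*(1184 - 41) = (2*1)*1143 = 2*1143 = 2286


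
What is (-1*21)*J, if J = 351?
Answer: -7371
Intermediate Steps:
(-1*21)*J = -1*21*351 = -21*351 = -7371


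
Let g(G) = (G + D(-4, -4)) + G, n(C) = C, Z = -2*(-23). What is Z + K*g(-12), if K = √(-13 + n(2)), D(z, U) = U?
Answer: 46 - 28*I*√11 ≈ 46.0 - 92.865*I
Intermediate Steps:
Z = 46
K = I*√11 (K = √(-13 + 2) = √(-11) = I*√11 ≈ 3.3166*I)
g(G) = -4 + 2*G (g(G) = (G - 4) + G = (-4 + G) + G = -4 + 2*G)
Z + K*g(-12) = 46 + (I*√11)*(-4 + 2*(-12)) = 46 + (I*√11)*(-4 - 24) = 46 + (I*√11)*(-28) = 46 - 28*I*√11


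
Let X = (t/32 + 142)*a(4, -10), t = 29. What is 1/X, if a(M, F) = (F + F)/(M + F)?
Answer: 48/22865 ≈ 0.0020993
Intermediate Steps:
a(M, F) = 2*F/(F + M) (a(M, F) = (2*F)/(F + M) = 2*F/(F + M))
X = 22865/48 (X = (29/32 + 142)*(2*(-10)/(-10 + 4)) = (29*(1/32) + 142)*(2*(-10)/(-6)) = (29/32 + 142)*(2*(-10)*(-⅙)) = (4573/32)*(10/3) = 22865/48 ≈ 476.35)
1/X = 1/(22865/48) = 48/22865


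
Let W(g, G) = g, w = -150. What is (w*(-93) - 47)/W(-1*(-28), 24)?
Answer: 13903/28 ≈ 496.54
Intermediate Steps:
(w*(-93) - 47)/W(-1*(-28), 24) = (-150*(-93) - 47)/((-1*(-28))) = (13950 - 47)/28 = 13903*(1/28) = 13903/28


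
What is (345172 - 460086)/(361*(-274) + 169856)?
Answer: -57457/35471 ≈ -1.6198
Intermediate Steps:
(345172 - 460086)/(361*(-274) + 169856) = -114914/(-98914 + 169856) = -114914/70942 = -114914*1/70942 = -57457/35471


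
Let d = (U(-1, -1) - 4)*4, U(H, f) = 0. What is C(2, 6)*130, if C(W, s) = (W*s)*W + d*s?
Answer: -9360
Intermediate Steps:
d = -16 (d = (0 - 4)*4 = -4*4 = -16)
C(W, s) = -16*s + s*W² (C(W, s) = (W*s)*W - 16*s = s*W² - 16*s = -16*s + s*W²)
C(2, 6)*130 = (6*(-16 + 2²))*130 = (6*(-16 + 4))*130 = (6*(-12))*130 = -72*130 = -9360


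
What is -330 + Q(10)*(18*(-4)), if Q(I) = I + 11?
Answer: -1842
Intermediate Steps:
Q(I) = 11 + I
-330 + Q(10)*(18*(-4)) = -330 + (11 + 10)*(18*(-4)) = -330 + 21*(-72) = -330 - 1512 = -1842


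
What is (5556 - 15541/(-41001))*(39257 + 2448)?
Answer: 9501112030385/41001 ≈ 2.3173e+8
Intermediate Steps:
(5556 - 15541/(-41001))*(39257 + 2448) = (5556 - 15541*(-1/41001))*41705 = (5556 + 15541/41001)*41705 = (227817097/41001)*41705 = 9501112030385/41001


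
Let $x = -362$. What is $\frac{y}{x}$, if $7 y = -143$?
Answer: $\frac{143}{2534} \approx 0.056432$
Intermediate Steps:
$y = - \frac{143}{7}$ ($y = \frac{1}{7} \left(-143\right) = - \frac{143}{7} \approx -20.429$)
$\frac{y}{x} = - \frac{143}{7 \left(-362\right)} = \left(- \frac{143}{7}\right) \left(- \frac{1}{362}\right) = \frac{143}{2534}$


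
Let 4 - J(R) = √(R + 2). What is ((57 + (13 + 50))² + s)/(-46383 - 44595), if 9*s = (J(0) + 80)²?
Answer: -68329/409401 + 28*√2/136467 ≈ -0.16661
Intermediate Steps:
J(R) = 4 - √(2 + R) (J(R) = 4 - √(R + 2) = 4 - √(2 + R))
s = (84 - √2)²/9 (s = ((4 - √(2 + 0)) + 80)²/9 = ((4 - √2) + 80)²/9 = (84 - √2)²/9 ≈ 757.82)
((57 + (13 + 50))² + s)/(-46383 - 44595) = ((57 + (13 + 50))² + (84 - √2)²/9)/(-46383 - 44595) = ((57 + 63)² + (84 - √2)²/9)/(-90978) = (120² + (84 - √2)²/9)*(-1/90978) = (14400 + (84 - √2)²/9)*(-1/90978) = -2400/15163 - (84 - √2)²/818802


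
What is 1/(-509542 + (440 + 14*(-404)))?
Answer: -1/514758 ≈ -1.9427e-6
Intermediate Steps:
1/(-509542 + (440 + 14*(-404))) = 1/(-509542 + (440 - 5656)) = 1/(-509542 - 5216) = 1/(-514758) = -1/514758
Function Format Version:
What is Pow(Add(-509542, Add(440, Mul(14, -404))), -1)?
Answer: Rational(-1, 514758) ≈ -1.9427e-6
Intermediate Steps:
Pow(Add(-509542, Add(440, Mul(14, -404))), -1) = Pow(Add(-509542, Add(440, -5656)), -1) = Pow(Add(-509542, -5216), -1) = Pow(-514758, -1) = Rational(-1, 514758)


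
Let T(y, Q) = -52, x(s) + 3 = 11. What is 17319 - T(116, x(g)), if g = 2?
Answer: 17371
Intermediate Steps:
x(s) = 8 (x(s) = -3 + 11 = 8)
17319 - T(116, x(g)) = 17319 - 1*(-52) = 17319 + 52 = 17371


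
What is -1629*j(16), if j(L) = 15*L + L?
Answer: -417024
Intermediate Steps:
j(L) = 16*L
-1629*j(16) = -26064*16 = -1629*256 = -417024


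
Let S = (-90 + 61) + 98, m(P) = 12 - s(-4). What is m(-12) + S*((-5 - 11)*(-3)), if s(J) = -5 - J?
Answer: 3325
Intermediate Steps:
m(P) = 13 (m(P) = 12 - (-5 - 1*(-4)) = 12 - (-5 + 4) = 12 - 1*(-1) = 12 + 1 = 13)
S = 69 (S = -29 + 98 = 69)
m(-12) + S*((-5 - 11)*(-3)) = 13 + 69*((-5 - 11)*(-3)) = 13 + 69*(-16*(-3)) = 13 + 69*48 = 13 + 3312 = 3325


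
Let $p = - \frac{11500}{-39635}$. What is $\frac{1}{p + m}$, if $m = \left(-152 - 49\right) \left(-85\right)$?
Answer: $\frac{7927}{135435095} \approx 5.853 \cdot 10^{-5}$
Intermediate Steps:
$m = 17085$ ($m = \left(-201\right) \left(-85\right) = 17085$)
$p = \frac{2300}{7927}$ ($p = \left(-11500\right) \left(- \frac{1}{39635}\right) = \frac{2300}{7927} \approx 0.29015$)
$\frac{1}{p + m} = \frac{1}{\frac{2300}{7927} + 17085} = \frac{1}{\frac{135435095}{7927}} = \frac{7927}{135435095}$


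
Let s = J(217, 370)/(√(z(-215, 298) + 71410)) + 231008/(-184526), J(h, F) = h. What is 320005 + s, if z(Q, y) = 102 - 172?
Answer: 29524505811/92263 + 217*√17835/35670 ≈ 3.2000e+5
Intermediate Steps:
z(Q, y) = -70
s = -115504/92263 + 217*√17835/35670 (s = 217/(√(-70 + 71410)) + 231008/(-184526) = 217/(√71340) + 231008*(-1/184526) = 217/((2*√17835)) - 115504/92263 = 217*(√17835/35670) - 115504/92263 = 217*√17835/35670 - 115504/92263 = -115504/92263 + 217*√17835/35670 ≈ -0.43946)
320005 + s = 320005 + (-115504/92263 + 217*√17835/35670) = 29524505811/92263 + 217*√17835/35670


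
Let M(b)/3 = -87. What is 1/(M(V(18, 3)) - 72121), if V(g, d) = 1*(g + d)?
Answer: -1/72382 ≈ -1.3816e-5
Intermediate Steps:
V(g, d) = d + g (V(g, d) = 1*(d + g) = d + g)
M(b) = -261 (M(b) = 3*(-87) = -261)
1/(M(V(18, 3)) - 72121) = 1/(-261 - 72121) = 1/(-72382) = -1/72382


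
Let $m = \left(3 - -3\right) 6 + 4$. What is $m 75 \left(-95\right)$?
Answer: $-285000$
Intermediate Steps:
$m = 40$ ($m = \left(3 + 3\right) 6 + 4 = 6 \cdot 6 + 4 = 36 + 4 = 40$)
$m 75 \left(-95\right) = 40 \cdot 75 \left(-95\right) = 3000 \left(-95\right) = -285000$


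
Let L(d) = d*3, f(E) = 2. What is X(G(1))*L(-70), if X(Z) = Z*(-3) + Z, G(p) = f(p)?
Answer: 840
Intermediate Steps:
L(d) = 3*d
G(p) = 2
X(Z) = -2*Z (X(Z) = -3*Z + Z = -2*Z)
X(G(1))*L(-70) = (-2*2)*(3*(-70)) = -4*(-210) = 840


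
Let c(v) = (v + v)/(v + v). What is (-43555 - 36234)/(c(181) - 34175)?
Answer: 79789/34174 ≈ 2.3348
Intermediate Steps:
c(v) = 1 (c(v) = (2*v)/((2*v)) = (2*v)*(1/(2*v)) = 1)
(-43555 - 36234)/(c(181) - 34175) = (-43555 - 36234)/(1 - 34175) = -79789/(-34174) = -79789*(-1/34174) = 79789/34174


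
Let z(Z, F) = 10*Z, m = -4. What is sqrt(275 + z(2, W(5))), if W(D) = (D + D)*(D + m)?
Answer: sqrt(295) ≈ 17.176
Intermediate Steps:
W(D) = 2*D*(-4 + D) (W(D) = (D + D)*(D - 4) = (2*D)*(-4 + D) = 2*D*(-4 + D))
sqrt(275 + z(2, W(5))) = sqrt(275 + 10*2) = sqrt(275 + 20) = sqrt(295)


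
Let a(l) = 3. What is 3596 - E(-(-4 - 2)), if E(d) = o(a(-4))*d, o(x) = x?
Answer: 3578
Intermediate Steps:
E(d) = 3*d
3596 - E(-(-4 - 2)) = 3596 - 3*(-(-4 - 2)) = 3596 - 3*(-1*(-6)) = 3596 - 3*6 = 3596 - 1*18 = 3596 - 18 = 3578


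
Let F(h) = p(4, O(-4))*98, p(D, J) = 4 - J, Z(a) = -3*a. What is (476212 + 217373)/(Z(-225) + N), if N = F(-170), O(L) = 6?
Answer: 693585/479 ≈ 1448.0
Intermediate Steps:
F(h) = -196 (F(h) = (4 - 1*6)*98 = (4 - 6)*98 = -2*98 = -196)
N = -196
(476212 + 217373)/(Z(-225) + N) = (476212 + 217373)/(-3*(-225) - 196) = 693585/(675 - 196) = 693585/479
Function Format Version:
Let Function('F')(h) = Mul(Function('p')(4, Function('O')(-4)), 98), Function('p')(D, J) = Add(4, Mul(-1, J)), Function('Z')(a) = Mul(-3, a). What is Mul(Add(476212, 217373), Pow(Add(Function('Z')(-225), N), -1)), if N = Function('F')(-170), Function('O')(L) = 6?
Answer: Rational(693585, 479) ≈ 1448.0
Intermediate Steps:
Function('F')(h) = -196 (Function('F')(h) = Mul(Add(4, Mul(-1, 6)), 98) = Mul(Add(4, -6), 98) = Mul(-2, 98) = -196)
N = -196
Mul(Add(476212, 217373), Pow(Add(Function('Z')(-225), N), -1)) = Mul(Add(476212, 217373), Pow(Add(Mul(-3, -225), -196), -1)) = Mul(693585, Pow(Add(675, -196), -1)) = Mul(693585, Pow(479, -1)) = Mul(693585, Rational(1, 479)) = Rational(693585, 479)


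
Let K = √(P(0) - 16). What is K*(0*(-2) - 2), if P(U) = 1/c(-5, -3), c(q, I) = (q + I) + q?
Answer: -2*I*√2717/13 ≈ -8.0192*I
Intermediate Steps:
c(q, I) = I + 2*q (c(q, I) = (I + q) + q = I + 2*q)
P(U) = -1/13 (P(U) = 1/(-3 + 2*(-5)) = 1/(-3 - 10) = 1/(-13) = -1/13)
K = I*√2717/13 (K = √(-1/13 - 16) = √(-209/13) = I*√2717/13 ≈ 4.0096*I)
K*(0*(-2) - 2) = (I*√2717/13)*(0*(-2) - 2) = (I*√2717/13)*(0 - 2) = (I*√2717/13)*(-2) = -2*I*√2717/13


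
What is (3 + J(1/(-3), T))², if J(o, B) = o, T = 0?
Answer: 64/9 ≈ 7.1111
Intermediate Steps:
(3 + J(1/(-3), T))² = (3 + 1/(-3))² = (3 - ⅓)² = (8/3)² = 64/9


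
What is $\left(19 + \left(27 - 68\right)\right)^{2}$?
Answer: $484$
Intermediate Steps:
$\left(19 + \left(27 - 68\right)\right)^{2} = \left(19 - 41\right)^{2} = \left(-22\right)^{2} = 484$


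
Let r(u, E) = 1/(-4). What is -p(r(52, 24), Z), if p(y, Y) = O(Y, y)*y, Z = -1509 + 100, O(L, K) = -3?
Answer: -¾ ≈ -0.75000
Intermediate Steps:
r(u, E) = -¼
Z = -1409
p(y, Y) = -3*y
-p(r(52, 24), Z) = -(-3)*(-1)/4 = -1*¾ = -¾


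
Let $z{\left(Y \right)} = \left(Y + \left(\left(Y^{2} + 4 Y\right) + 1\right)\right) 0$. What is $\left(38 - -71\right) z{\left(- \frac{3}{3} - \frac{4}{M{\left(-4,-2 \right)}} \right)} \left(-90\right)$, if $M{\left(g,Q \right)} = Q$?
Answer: $0$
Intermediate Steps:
$z{\left(Y \right)} = 0$ ($z{\left(Y \right)} = \left(Y + \left(1 + Y^{2} + 4 Y\right)\right) 0 = \left(1 + Y^{2} + 5 Y\right) 0 = 0$)
$\left(38 - -71\right) z{\left(- \frac{3}{3} - \frac{4}{M{\left(-4,-2 \right)}} \right)} \left(-90\right) = \left(38 - -71\right) 0 \left(-90\right) = \left(38 + 71\right) 0 \left(-90\right) = 109 \cdot 0 \left(-90\right) = 0 \left(-90\right) = 0$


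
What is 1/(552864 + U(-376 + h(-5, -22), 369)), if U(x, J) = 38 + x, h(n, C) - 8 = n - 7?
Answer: 1/552522 ≈ 1.8099e-6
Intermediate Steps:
h(n, C) = 1 + n (h(n, C) = 8 + (n - 7) = 8 + (-7 + n) = 1 + n)
1/(552864 + U(-376 + h(-5, -22), 369)) = 1/(552864 + (38 + (-376 + (1 - 5)))) = 1/(552864 + (38 + (-376 - 4))) = 1/(552864 + (38 - 380)) = 1/(552864 - 342) = 1/552522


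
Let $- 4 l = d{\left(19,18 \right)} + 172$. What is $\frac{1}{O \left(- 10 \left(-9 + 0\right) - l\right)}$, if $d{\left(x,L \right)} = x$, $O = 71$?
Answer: $\frac{4}{39121} \approx 0.00010225$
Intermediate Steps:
$l = - \frac{191}{4}$ ($l = - \frac{19 + 172}{4} = \left(- \frac{1}{4}\right) 191 = - \frac{191}{4} \approx -47.75$)
$\frac{1}{O \left(- 10 \left(-9 + 0\right) - l\right)} = \frac{1}{71 \left(- 10 \left(-9 + 0\right) - - \frac{191}{4}\right)} = \frac{1}{71 \left(\left(-10\right) \left(-9\right) + \frac{191}{4}\right)} = \frac{1}{71 \left(90 + \frac{191}{4}\right)} = \frac{1}{71 \cdot \frac{551}{4}} = \frac{1}{\frac{39121}{4}} = \frac{4}{39121}$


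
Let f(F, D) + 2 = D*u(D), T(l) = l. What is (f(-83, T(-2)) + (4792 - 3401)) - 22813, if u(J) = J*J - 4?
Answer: -21424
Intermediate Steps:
u(J) = -4 + J**2 (u(J) = J**2 - 4 = -4 + J**2)
f(F, D) = -2 + D*(-4 + D**2)
(f(-83, T(-2)) + (4792 - 3401)) - 22813 = ((-2 - 2*(-4 + (-2)**2)) + (4792 - 3401)) - 22813 = ((-2 - 2*(-4 + 4)) + 1391) - 22813 = ((-2 - 2*0) + 1391) - 22813 = ((-2 + 0) + 1391) - 22813 = (-2 + 1391) - 22813 = 1389 - 22813 = -21424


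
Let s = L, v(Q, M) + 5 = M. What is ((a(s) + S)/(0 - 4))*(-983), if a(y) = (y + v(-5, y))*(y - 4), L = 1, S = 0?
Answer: 8847/4 ≈ 2211.8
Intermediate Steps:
v(Q, M) = -5 + M
s = 1
a(y) = (-5 + 2*y)*(-4 + y) (a(y) = (y + (-5 + y))*(y - 4) = (-5 + 2*y)*(-4 + y))
((a(s) + S)/(0 - 4))*(-983) = (((20 - 13*1 + 2*1**2) + 0)/(0 - 4))*(-983) = (((20 - 13 + 2*1) + 0)/(-4))*(-983) = (((20 - 13 + 2) + 0)*(-1/4))*(-983) = ((9 + 0)*(-1/4))*(-983) = (9*(-1/4))*(-983) = -9/4*(-983) = 8847/4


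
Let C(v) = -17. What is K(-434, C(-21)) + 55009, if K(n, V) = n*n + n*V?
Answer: 250743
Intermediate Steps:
K(n, V) = n² + V*n
K(-434, C(-21)) + 55009 = -434*(-17 - 434) + 55009 = -434*(-451) + 55009 = 195734 + 55009 = 250743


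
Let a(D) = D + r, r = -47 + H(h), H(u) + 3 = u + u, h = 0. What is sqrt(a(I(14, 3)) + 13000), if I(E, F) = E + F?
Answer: sqrt(12967) ≈ 113.87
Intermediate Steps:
H(u) = -3 + 2*u (H(u) = -3 + (u + u) = -3 + 2*u)
r = -50 (r = -47 + (-3 + 2*0) = -47 + (-3 + 0) = -47 - 3 = -50)
a(D) = -50 + D (a(D) = D - 50 = -50 + D)
sqrt(a(I(14, 3)) + 13000) = sqrt((-50 + (14 + 3)) + 13000) = sqrt((-50 + 17) + 13000) = sqrt(-33 + 13000) = sqrt(12967)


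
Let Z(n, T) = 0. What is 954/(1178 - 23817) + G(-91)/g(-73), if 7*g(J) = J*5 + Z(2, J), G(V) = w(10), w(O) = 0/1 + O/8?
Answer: -437041/6610588 ≈ -0.066112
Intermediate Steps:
w(O) = O/8 (w(O) = 0*1 + O*(⅛) = 0 + O/8 = O/8)
G(V) = 5/4 (G(V) = (⅛)*10 = 5/4)
g(J) = 5*J/7 (g(J) = (J*5 + 0)/7 = (5*J + 0)/7 = (5*J)/7 = 5*J/7)
954/(1178 - 23817) + G(-91)/g(-73) = 954/(1178 - 23817) + 5/(4*(((5/7)*(-73)))) = 954/(-22639) + 5/(4*(-365/7)) = 954*(-1/22639) + (5/4)*(-7/365) = -954/22639 - 7/292 = -437041/6610588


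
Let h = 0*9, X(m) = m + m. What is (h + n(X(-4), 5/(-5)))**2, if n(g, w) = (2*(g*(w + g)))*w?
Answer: 20736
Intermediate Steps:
X(m) = 2*m
n(g, w) = 2*g*w*(g + w) (n(g, w) = (2*(g*(g + w)))*w = (2*g*(g + w))*w = 2*g*w*(g + w))
h = 0
(h + n(X(-4), 5/(-5)))**2 = (0 + 2*(2*(-4))*(5/(-5))*(2*(-4) + 5/(-5)))**2 = (0 + 2*(-8)*(5*(-1/5))*(-8 + 5*(-1/5)))**2 = (0 + 2*(-8)*(-1)*(-8 - 1))**2 = (0 + 2*(-8)*(-1)*(-9))**2 = (0 - 144)**2 = (-144)**2 = 20736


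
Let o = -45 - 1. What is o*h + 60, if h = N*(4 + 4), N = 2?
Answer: -676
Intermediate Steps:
h = 16 (h = 2*(4 + 4) = 2*8 = 16)
o = -46
o*h + 60 = -46*16 + 60 = -736 + 60 = -676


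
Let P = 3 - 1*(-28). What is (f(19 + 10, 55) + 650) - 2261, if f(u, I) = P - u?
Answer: -1609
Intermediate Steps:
P = 31 (P = 3 + 28 = 31)
f(u, I) = 31 - u
(f(19 + 10, 55) + 650) - 2261 = ((31 - (19 + 10)) + 650) - 2261 = ((31 - 1*29) + 650) - 2261 = ((31 - 29) + 650) - 2261 = (2 + 650) - 2261 = 652 - 2261 = -1609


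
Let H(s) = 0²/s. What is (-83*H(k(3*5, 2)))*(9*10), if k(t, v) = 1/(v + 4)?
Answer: 0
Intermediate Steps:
k(t, v) = 1/(4 + v)
H(s) = 0 (H(s) = 0/s = 0)
(-83*H(k(3*5, 2)))*(9*10) = (-83*0)*(9*10) = 0*90 = 0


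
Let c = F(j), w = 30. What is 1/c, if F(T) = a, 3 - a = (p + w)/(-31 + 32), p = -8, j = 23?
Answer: -1/19 ≈ -0.052632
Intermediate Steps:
a = -19 (a = 3 - (-8 + 30)/(-31 + 32) = 3 - 22/1 = 3 - 22 = -19)
F(T) = -19
c = -19
1/c = 1/(-19) = -1/19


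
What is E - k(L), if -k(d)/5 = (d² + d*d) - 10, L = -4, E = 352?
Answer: 462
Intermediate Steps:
k(d) = 50 - 10*d² (k(d) = -5*((d² + d*d) - 10) = -5*((d² + d²) - 10) = -5*(2*d² - 10) = -5*(-10 + 2*d²) = 50 - 10*d²)
E - k(L) = 352 - (50 - 10*(-4)²) = 352 - (50 - 10*16) = 352 - (50 - 160) = 352 - 1*(-110) = 352 + 110 = 462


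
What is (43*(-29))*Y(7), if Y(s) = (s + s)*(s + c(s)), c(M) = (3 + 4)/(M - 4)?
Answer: -488824/3 ≈ -1.6294e+5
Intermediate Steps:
c(M) = 7/(-4 + M)
Y(s) = 2*s*(s + 7/(-4 + s)) (Y(s) = (s + s)*(s + 7/(-4 + s)) = (2*s)*(s + 7/(-4 + s)) = 2*s*(s + 7/(-4 + s)))
(43*(-29))*Y(7) = (43*(-29))*(2*7*(7 + 7*(-4 + 7))/(-4 + 7)) = -2494*7*(7 + 7*3)/3 = -2494*7*(7 + 21)/3 = -2494*7*28/3 = -1247*392/3 = -488824/3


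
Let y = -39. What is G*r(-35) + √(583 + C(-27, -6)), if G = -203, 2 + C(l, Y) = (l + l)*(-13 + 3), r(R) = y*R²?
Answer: 9698325 + √1121 ≈ 9.6984e+6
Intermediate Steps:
r(R) = -39*R²
C(l, Y) = -2 - 20*l (C(l, Y) = -2 + (l + l)*(-13 + 3) = -2 + (2*l)*(-10) = -2 - 20*l)
G*r(-35) + √(583 + C(-27, -6)) = -(-7917)*(-35)² + √(583 + (-2 - 20*(-27))) = -(-7917)*1225 + √(583 + (-2 + 540)) = -203*(-47775) + √(583 + 538) = 9698325 + √1121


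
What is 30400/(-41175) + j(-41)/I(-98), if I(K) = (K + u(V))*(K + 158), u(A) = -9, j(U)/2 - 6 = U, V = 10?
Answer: -256381/352458 ≈ -0.72741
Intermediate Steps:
j(U) = 12 + 2*U
I(K) = (-9 + K)*(158 + K) (I(K) = (K - 9)*(K + 158) = (-9 + K)*(158 + K))
30400/(-41175) + j(-41)/I(-98) = 30400/(-41175) + (12 + 2*(-41))/(-1422 + (-98)² + 149*(-98)) = 30400*(-1/41175) + (12 - 82)/(-1422 + 9604 - 14602) = -1216/1647 - 70/(-6420) = -1216/1647 - 70*(-1/6420) = -1216/1647 + 7/642 = -256381/352458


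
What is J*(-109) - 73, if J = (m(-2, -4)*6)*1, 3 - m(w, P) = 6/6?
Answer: -1381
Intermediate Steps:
m(w, P) = 2 (m(w, P) = 3 - 6/6 = 3 - 1*1 = 3 - 1 = 2)
J = 12 (J = (2*6)*1 = 12*1 = 12)
J*(-109) - 73 = 12*(-109) - 73 = -1308 - 73 = -1381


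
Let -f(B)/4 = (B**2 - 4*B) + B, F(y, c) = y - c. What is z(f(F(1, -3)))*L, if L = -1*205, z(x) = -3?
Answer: 615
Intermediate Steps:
f(B) = -4*B**2 + 12*B (f(B) = -4*((B**2 - 4*B) + B) = -4*(B**2 - 3*B) = -4*B**2 + 12*B)
L = -205
z(f(F(1, -3)))*L = -3*(-205) = 615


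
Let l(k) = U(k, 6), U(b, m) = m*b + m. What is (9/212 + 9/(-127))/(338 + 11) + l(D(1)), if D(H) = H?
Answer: 112756947/9396476 ≈ 12.000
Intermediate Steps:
U(b, m) = m + b*m (U(b, m) = b*m + m = m + b*m)
l(k) = 6 + 6*k (l(k) = 6*(1 + k) = 6 + 6*k)
(9/212 + 9/(-127))/(338 + 11) + l(D(1)) = (9/212 + 9/(-127))/(338 + 11) + (6 + 6*1) = (9*(1/212) + 9*(-1/127))/349 + (6 + 6) = (9/212 - 9/127)/349 + 12 = (1/349)*(-765/26924) + 12 = -765/9396476 + 12 = 112756947/9396476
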